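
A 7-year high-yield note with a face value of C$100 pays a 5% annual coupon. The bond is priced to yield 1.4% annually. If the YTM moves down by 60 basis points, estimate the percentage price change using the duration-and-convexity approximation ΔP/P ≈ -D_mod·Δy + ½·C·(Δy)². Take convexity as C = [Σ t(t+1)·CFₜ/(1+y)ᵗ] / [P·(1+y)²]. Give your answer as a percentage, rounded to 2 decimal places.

With y = 0.014:
  t   CF        PV=CF/(1+0.014)^t    t·PV        t(t+1)·PV
  1         5.00         4.9310         4.9310           9.8619
  2         5.00         4.8629         9.7258          29.1773
  3         5.00         4.7957        14.3872          57.5489
  4         5.00         4.7295        18.9181          94.5906
  5         5.00         4.6642        23.3212         139.9270
  6         5.00         4.5998        27.5990         193.1931
  7       105.00        95.2629       666.8400       5,334.7201
  Σ                    123.8461       765.7223       5,859.0190
P = 123.8461; D_Mac = 6.18286 yrs; D_mod = 6.09749 yrs; C = 46.01154.
Duration effect: -6.09749 × (-0.006) = +0.036585
Convexity effect: 0.5 × 46.01154 × (-0.006)² = +0.0008282
ΔP/P ≈ +0.036585 + 0.0008282 = +0.037413 = +3.7413%.

+3.74%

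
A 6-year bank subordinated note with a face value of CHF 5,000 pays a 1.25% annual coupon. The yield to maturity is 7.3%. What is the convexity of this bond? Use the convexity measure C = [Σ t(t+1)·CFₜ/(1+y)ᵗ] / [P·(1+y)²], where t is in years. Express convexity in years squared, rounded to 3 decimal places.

With y = 0.073:
  t   CF        PV=CF/(1+0.073)^t    t·PV        t(t+1)·PV
  1        62.50        58.2479        58.2479         116.4958
  2        62.50        54.2851       108.5702         325.7105
  3        62.50        50.5919       151.7757         607.1026
  4        62.50        47.1499       188.5998         942.9988
  5        62.50        43.9422       219.7108       1,318.2648
  6     5,062.50     3,317.1622    19,902.9730     139,320.8113
  Σ                  3,571.3792    20,629.8773     142,631.3839
P = 3,571.3792.
Convexity = Σ t(t+1)·PV / [P·(1+y)²] = 142,631.3839 / (3,571.3792 × 1.151329) = 34.68803.

34.688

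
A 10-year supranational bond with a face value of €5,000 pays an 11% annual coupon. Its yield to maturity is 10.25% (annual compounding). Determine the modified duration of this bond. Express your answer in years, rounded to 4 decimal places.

6.0002 years

Periodic yield y = 0.1025. First find Macaulay duration:
  t   CF        PV=CF/(1+0.1025)^t    t·PV
  1       550.00       498.8662       498.8662
  2       550.00       452.4864       904.9727
  3       550.00       410.4185     1,231.2554
  4       550.00       372.2616     1,489.0466
  5       550.00       337.6523     1,688.2614
  6       550.00       306.2606     1,837.5635
  7       550.00       277.7874     1,944.5116
  8       550.00       251.9613     2,015.6907
  9       550.00       228.5364     2,056.8272
  10    5,550.00     2,091.7366    20,917.3663
  Σ                  5,227.9673    34,584.3617
P = 5,227.9673; Macaulay duration = 34,584.3617 / 5,227.9673 = 6.61526 years.
Modified duration = D_Mac / (1 + y) = 6.61526 / 1.1025 = 6.00024 years.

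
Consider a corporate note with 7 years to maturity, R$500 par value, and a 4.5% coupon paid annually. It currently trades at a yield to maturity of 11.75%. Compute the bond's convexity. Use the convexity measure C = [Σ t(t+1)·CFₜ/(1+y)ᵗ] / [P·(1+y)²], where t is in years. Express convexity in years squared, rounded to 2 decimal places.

With y = 0.1175:
  t   CF        PV=CF/(1+0.1175)^t    t·PV        t(t+1)·PV
  1        22.50        20.1342        20.1342          40.2685
  2        22.50        18.0172        36.0344         108.1032
  3        22.50        16.1228        48.3683         193.4734
  4        22.50        14.4275        57.7102         288.5509
  5        22.50        12.9106        64.5528         387.3166
  6        22.50        11.5531        69.3184         485.2289
  7       522.50       240.0787     1,680.5507      13,444.4054
  Σ                    333.2440     1,976.6690      14,947.3468
P = 333.2440.
Convexity = Σ t(t+1)·PV / [P·(1+y)²] = 14,947.3468 / (333.2440 × 1.248806) = 35.91755.

35.92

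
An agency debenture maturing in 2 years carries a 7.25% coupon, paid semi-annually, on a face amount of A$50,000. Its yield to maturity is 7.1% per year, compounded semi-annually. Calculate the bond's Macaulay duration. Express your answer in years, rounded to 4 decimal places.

1.8976 years

Periodic yield y = 0.0355. Discount each cash flow and weight by its period:
  t   CF        PV=CF/(1+0.0355)^t    t·PV
  1     1,812.50     1,750.3621     1,750.3621
  2     1,812.50     1,690.3546     3,380.7091
  3     1,812.50     1,632.4042     4,897.2126
  4    51,812.50    45,064.4562   180,257.8249
  Σ                 50,137.5771   190,286.1088
Price P = Σ PV = 50,137.5771.
Macaulay duration = Σ(t·PV) / P = 190,286.1088 / 50,137.5771 = 3.79528 half-year periods.
In years: 3.79528 / 2 = 1.89764 years.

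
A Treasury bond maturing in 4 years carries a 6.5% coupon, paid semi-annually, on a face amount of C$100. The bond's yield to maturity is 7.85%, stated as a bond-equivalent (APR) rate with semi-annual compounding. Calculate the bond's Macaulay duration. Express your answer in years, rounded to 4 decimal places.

Periodic yield y = 0.03925. Discount each cash flow and weight by its period:
  t   CF        PV=CF/(1+0.03925)^t    t·PV
  1         3.25         3.1273         3.1273
  2         3.25         3.0091         6.0183
  3         3.25         2.8955         8.6865
  4         3.25         2.7861        11.1446
  5         3.25         2.6809        13.4046
  6         3.25         2.5797        15.4780
  7         3.25         2.4822        17.3757
  8       103.25        75.8804       607.0435
  Σ                     95.4413       682.2783
Price P = Σ PV = 95.4413.
Macaulay duration = Σ(t·PV) / P = 682.2783 / 95.4413 = 7.14867 half-year periods.
In years: 7.14867 / 2 = 3.57433 years.

3.5743 years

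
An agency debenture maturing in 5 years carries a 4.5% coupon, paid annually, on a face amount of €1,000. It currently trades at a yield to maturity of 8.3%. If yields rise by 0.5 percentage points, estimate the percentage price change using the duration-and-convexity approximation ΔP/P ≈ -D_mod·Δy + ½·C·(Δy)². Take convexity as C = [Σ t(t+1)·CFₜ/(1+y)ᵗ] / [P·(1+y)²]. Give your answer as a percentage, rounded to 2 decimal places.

With y = 0.083:
  t   CF        PV=CF/(1+0.083)^t    t·PV        t(t+1)·PV
  1        45.00        41.5512        41.5512          83.1025
  2        45.00        38.3668        76.7336         230.2008
  3        45.00        35.4264       106.2792         425.1169
  4        45.00        32.7114       130.8455         654.2273
  5     1,045.00       701.4133     3,507.0666      21,042.3995
  Σ                    849.4691     3,862.4761      22,435.0471
P = 849.4691; D_Mac = 4.54693 yrs; D_mod = 4.19846 yrs; C = 22.51762.
Duration effect: -4.19846 × (+0.005) = -0.020992
Convexity effect: 0.5 × 22.51762 × (0.005)² = +0.0002815
ΔP/P ≈ -0.020992 + 0.0002815 = -0.020711 = -2.0711%.

-2.07%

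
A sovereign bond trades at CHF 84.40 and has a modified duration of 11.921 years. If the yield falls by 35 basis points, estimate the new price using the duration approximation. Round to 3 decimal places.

Duration approximation: ΔP/P ≈ -D_mod · Δy = -11.921 × (-0.0035) = +0.0417235.
New price ≈ 84.40 × (1 + 0.0417235) = 87.9214634.

CHF 87.921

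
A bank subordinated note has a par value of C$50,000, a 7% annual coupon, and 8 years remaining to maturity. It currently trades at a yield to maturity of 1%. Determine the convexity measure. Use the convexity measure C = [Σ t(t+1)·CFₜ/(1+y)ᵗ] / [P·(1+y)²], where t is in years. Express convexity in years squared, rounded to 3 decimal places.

With y = 0.01:
  t   CF        PV=CF/(1+0.01)^t    t·PV        t(t+1)·PV
  1     3,500.00     3,465.3465     3,465.3465       6,930.6931
  2     3,500.00     3,431.0362     6,862.0723      20,586.2170
  3     3,500.00     3,397.0655    10,191.1966      40,764.7862
  4     3,500.00     3,363.4312    13,453.7248      67,268.6241
  5     3,500.00     3,330.1299    16,650.6495      99,903.8972
  6     3,500.00     3,297.1583    19,782.9499     138,480.6496
  7     3,500.00     3,264.5132    22,851.5923     182,812.7387
  8    53,500.00    49,406.3524   395,250.8192   3,557,257.3730
  Σ                 72,955.0333   488,508.3513   4,114,004.9789
P = 72,955.0333.
Convexity = Σ t(t+1)·PV / [P·(1+y)²] = 4,114,004.9789 / (72,955.0333 × 1.020100) = 55.27984.

55.280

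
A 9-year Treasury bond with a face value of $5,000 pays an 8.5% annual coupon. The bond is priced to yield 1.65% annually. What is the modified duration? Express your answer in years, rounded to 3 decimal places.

Periodic yield y = 0.0165. First find Macaulay duration:
  t   CF        PV=CF/(1+0.0165)^t    t·PV
  1       425.00       418.1013       418.1013
  2       425.00       411.3146       822.6293
  3       425.00       404.6381     1,213.9143
  4       425.00       398.0700     1,592.2798
  5       425.00       391.6084     1,958.0421
  6       425.00       385.2518     2,311.5106
  7       425.00       378.9983     2,652.9880
  8       425.00       372.8463     2,982.7706
  9     5,425.00     4,682.0203    42,138.1830
  Σ                  7,842.8492    56,090.4190
P = 7,842.8492; Macaulay duration = 56,090.4190 / 7,842.8492 = 7.15179 years.
Modified duration = D_Mac / (1 + y) = 7.15179 / 1.0165 = 7.03570 years.

7.036 years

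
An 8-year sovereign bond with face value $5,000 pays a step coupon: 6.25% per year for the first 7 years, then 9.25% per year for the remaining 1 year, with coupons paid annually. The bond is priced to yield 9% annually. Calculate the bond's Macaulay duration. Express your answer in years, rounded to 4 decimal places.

6.4169 years

Periodic yield y = 0.09. Discount each cash flow and weight by its year:
  t   CF        PV=CF/(1+0.09)^t    t·PV
  1       312.50       286.6972       286.6972
  2       312.50       263.0250       526.0500
  3       312.50       241.3073       723.9220
  4       312.50       221.3829       885.5315
  5       312.50       203.1036     1,015.5178
  6       312.50       186.3335     1,118.0012
  7       312.50       170.9482     1,196.6374
  8     5,462.50     2,741.4446    21,931.5564
  Σ                  4,314.2423    27,683.9136
Price P = Σ PV = 4,314.2423.
Macaulay duration = Σ(t·PV) / P = 27,683.9136 / 4,314.2423 = 6.41687 years.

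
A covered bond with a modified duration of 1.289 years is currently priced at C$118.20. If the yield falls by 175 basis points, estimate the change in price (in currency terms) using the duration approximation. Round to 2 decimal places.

+C$2.67

Duration approximation: ΔP/P ≈ -D_mod · Δy = -1.289 × (-0.0175) = +0.0225575.
ΔP ≈ 118.20 × (+0.0225575) = +2.6662965.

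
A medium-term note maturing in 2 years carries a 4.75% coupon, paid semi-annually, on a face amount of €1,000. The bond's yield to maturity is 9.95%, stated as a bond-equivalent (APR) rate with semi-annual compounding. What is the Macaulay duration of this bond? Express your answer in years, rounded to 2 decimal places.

Periodic yield y = 0.04975. Discount each cash flow and weight by its period:
  t   CF        PV=CF/(1+0.04975)^t    t·PV
  1        23.75        22.6244        22.6244
  2        23.75        21.5522        43.1044
  3        23.75        20.5308        61.5924
  4     1,023.75       843.0443     3,372.1771
  Σ                    907.7517     3,499.4984
Price P = Σ PV = 907.7517.
Macaulay duration = Σ(t·PV) / P = 3,499.4984 / 907.7517 = 3.85513 half-year periods.
In years: 3.85513 / 2 = 1.92756 years.

1.93 years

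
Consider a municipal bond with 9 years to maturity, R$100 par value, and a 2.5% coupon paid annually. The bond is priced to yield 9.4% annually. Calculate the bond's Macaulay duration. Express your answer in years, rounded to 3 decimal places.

Periodic yield y = 0.094. Discount each cash flow and weight by its year:
  t   CF        PV=CF/(1+0.094)^t    t·PV
  1         2.50         2.2852         2.2852
  2         2.50         2.0888         4.1777
  3         2.50         1.9094         5.7281
  4         2.50         1.7453         6.9812
  5         2.50         1.5953         7.9767
  6         2.50         1.4583         8.7496
  7         2.50         1.3330         9.3308
  8         2.50         1.2184         9.7475
  9       102.50        45.6634       410.9703
  Σ                     59.2971       465.9470
Price P = Σ PV = 59.2971.
Macaulay duration = Σ(t·PV) / P = 465.9470 / 59.2971 = 7.85784 years.

7.858 years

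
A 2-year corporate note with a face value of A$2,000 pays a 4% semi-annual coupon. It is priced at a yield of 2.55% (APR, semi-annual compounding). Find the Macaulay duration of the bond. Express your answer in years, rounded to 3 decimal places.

Periodic yield y = 0.01275. Discount each cash flow and weight by its period:
  t   CF        PV=CF/(1+0.01275)^t    t·PV
  1        40.00        39.4964        39.4964
  2        40.00        38.9992        77.9984
  3        40.00        38.5082       115.5246
  4     2,040.00     1,939.1936     7,756.7742
  Σ                  2,056.1974     7,989.7936
Price P = Σ PV = 2,056.1974.
Macaulay duration = Σ(t·PV) / P = 7,989.7936 / 2,056.1974 = 3.88571 half-year periods.
In years: 3.88571 / 2 = 1.94286 years.

1.943 years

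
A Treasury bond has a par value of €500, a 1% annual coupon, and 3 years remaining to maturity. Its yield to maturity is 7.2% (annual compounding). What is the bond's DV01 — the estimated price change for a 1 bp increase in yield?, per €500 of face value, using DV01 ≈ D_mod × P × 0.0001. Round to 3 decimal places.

€0.116

Periodic yield y = 0.072.
  t   CF        PV=CF/(1+0.072)^t    t·PV
  1         5.00         4.6642         4.6642
  2         5.00         4.3509         8.7018
  3       505.00       409.9275     1,229.7824
  Σ                    418.9426     1,243.1484
P = 418.9426; D_Mac = 2.96735 yrs; D_mod = 2.76805 yrs.
DV01 ≈ 2.76805 × 418.9426 × 0.0001 = 0.115965.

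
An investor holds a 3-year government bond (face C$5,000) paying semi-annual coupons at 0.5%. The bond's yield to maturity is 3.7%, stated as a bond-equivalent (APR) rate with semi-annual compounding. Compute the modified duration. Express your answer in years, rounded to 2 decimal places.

2.93 years

Periodic yield y = 0.0185. First find Macaulay duration:
  t   CF        PV=CF/(1+0.0185)^t    t·PV
  1        12.50        12.2730        12.2730
  2        12.50        12.0500        24.1000
  3        12.50        11.8311        35.4934
  4        12.50        11.6162        46.4650
  5        12.50        11.4053        57.0263
  6     5,012.50     4,490.4326    26,942.5958
  Σ                  4,549.6083    27,117.9535
P = 4,549.6083; Macaulay duration = 27,117.9535 / 4,549.6083 = 5.96050 half-year periods = 2.98025 years.
Modified duration = D_Mac / (1 + y) = 2.98025 / 1.0185 = 2.92612 years.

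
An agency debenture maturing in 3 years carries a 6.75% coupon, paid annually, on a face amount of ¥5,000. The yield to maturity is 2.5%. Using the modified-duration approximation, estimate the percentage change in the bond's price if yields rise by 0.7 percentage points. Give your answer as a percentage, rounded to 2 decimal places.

-1.93%

Periodic yield y = 0.025. Modified duration first:
  t   CF        PV=CF/(1+0.025)^t    t·PV
  1       337.50       329.2683       329.2683
  2       337.50       321.2374       642.4747
  3     5,337.50     4,956.3994    14,869.1981
  Σ                  5,606.9050    15,840.9411
P = 5,606.9050; D_Mac = 2.82526 yrs; D_mod = 2.82526/(1+0.025) = 2.75635 yrs.
ΔP/P ≈ -D_mod · Δy = -2.75635 × (+0.007) = -0.019294 = -1.9294%.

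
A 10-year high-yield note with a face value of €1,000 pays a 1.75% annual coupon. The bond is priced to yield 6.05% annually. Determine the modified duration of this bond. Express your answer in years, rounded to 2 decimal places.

8.55 years

Periodic yield y = 0.0605. First find Macaulay duration:
  t   CF        PV=CF/(1+0.0605)^t    t·PV
  1        17.50        16.5017        16.5017
  2        17.50        15.5603        31.1205
  3        17.50        14.6726        44.0177
  4        17.50        13.8355        55.3421
  5        17.50        13.0462        65.2311
  6        17.50        12.3020        73.8117
  7        17.50        11.6001        81.2010
  8        17.50        10.9384        87.5070
  9        17.50        10.3144        92.8292
  10    1,017.50       565.4936     5,654.9359
  Σ                    684.2646     6,202.4978
P = 684.2646; Macaulay duration = 6,202.4978 / 684.2646 = 9.06447 years.
Modified duration = D_Mac / (1 + y) = 9.06447 / 1.0605 = 8.54736 years.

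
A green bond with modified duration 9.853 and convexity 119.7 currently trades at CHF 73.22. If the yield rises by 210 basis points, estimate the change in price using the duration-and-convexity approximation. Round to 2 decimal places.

Duration effect: -D_mod·Δy = -9.853 × (+0.021) = -0.206913
Convexity effect: ½·C·(Δy)² = 0.5 × 119.7 × (0.021)² = +0.02639385
ΔP/P ≈ -0.206913 + 0.02639385 = -0.18051915
ΔP ≈ 73.22 × (-0.18051915) = -13.217612163.

-CHF 13.22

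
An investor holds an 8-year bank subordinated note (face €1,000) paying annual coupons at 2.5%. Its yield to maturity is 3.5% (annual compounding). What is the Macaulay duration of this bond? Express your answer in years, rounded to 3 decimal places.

7.321 years

Periodic yield y = 0.035. Discount each cash flow and weight by its year:
  t   CF        PV=CF/(1+0.035)^t    t·PV
  1        25.00        24.1546        24.1546
  2        25.00        23.3378        46.6755
  3        25.00        22.5486        67.6457
  4        25.00        21.7861        87.1442
  5        25.00        21.0493       105.2466
  6        25.00        20.3375       122.0251
  7        25.00        19.6498       137.5484
  8     1,025.00       778.3968     6,227.1748
  Σ                    931.2604     6,817.6150
Price P = Σ PV = 931.2604.
Macaulay duration = Σ(t·PV) / P = 6,817.6150 / 931.2604 = 7.32085 years.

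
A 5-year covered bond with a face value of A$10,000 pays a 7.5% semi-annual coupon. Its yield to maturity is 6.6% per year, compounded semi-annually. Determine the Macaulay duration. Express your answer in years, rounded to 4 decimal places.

Periodic yield y = 0.033. Discount each cash flow and weight by its period:
  t   CF        PV=CF/(1+0.033)^t    t·PV
  1       375.00       363.0203       363.0203
  2       375.00       351.4234       702.8467
  3       375.00       340.1969     1,020.5906
  4       375.00       329.3290     1,317.3160
  5       375.00       318.8083     1,594.0416
  6       375.00       308.6237     1,851.7425
  7       375.00       298.7645     2,091.3516
  8       375.00       289.2202     2,313.7620
  9       375.00       279.9809     2,519.8279
  10   10,375.00     7,498.6812    74,986.8120
  Σ                 10,378.0485    88,761.3113
Price P = Σ PV = 10,378.0485.
Macaulay duration = Σ(t·PV) / P = 88,761.3113 / 10,378.0485 = 8.55279 half-year periods.
In years: 8.55279 / 2 = 4.27640 years.

4.2764 years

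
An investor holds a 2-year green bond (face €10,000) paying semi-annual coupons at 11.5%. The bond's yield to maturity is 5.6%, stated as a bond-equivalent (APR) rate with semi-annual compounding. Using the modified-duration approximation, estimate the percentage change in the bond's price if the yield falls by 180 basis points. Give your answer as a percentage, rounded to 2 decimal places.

+3.24%

Periodic yield y = 0.028. Modified duration first:
  t   CF        PV=CF/(1+0.028)^t    t·PV
  1       575.00       559.3385       559.3385
  2       575.00       544.1036     1,088.2072
  3       575.00       529.2837     1,587.8510
  4    10,575.00     9,469.0829    37,876.3315
  Σ                 11,101.8087    41,111.7283
P = 11,101.8087; D_Mac = 3.70316 half-year periods = 1.85158 yrs; D_mod = 1.85158/(1+0.028) = 1.80115 yrs.
ΔP/P ≈ -D_mod · Δy = -1.80115 × (-0.018) = +0.032421 = +3.2421%.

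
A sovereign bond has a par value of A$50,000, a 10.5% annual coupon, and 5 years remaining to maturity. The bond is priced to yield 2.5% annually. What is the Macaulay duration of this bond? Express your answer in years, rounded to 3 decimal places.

4.271 years

Periodic yield y = 0.025. Discount each cash flow and weight by its year:
  t   CF        PV=CF/(1+0.025)^t    t·PV
  1     5,250.00     5,121.9512     5,121.9512
  2     5,250.00     4,997.0256     9,994.0512
  3     5,250.00     4,875.1469    14,625.4407
  4     5,250.00     4,756.2409    19,024.9635
  5    55,250.00    48,832.9494   244,164.7470
  Σ                 68,583.3140   292,931.1536
Price P = Σ PV = 68,583.3140.
Macaulay duration = Σ(t·PV) / P = 292,931.1536 / 68,583.3140 = 4.27117 years.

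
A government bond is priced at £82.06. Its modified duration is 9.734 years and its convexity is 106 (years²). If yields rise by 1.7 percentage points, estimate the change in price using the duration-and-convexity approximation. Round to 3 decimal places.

Duration effect: -D_mod·Δy = -9.734 × (+0.017) = -0.165478
Convexity effect: ½·C·(Δy)² = 0.5 × 106 × (0.017)² = +0.0153170
ΔP/P ≈ -0.165478 + 0.0153170 = -0.150161
ΔP ≈ 82.06 × (-0.150161) = -12.32221166.

-£12.322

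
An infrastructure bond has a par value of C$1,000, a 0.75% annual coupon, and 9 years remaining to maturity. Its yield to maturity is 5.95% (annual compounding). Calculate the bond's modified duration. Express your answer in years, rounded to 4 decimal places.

8.1669 years

Periodic yield y = 0.0595. First find Macaulay duration:
  t   CF        PV=CF/(1+0.0595)^t    t·PV
  1         7.50         7.0788         7.0788
  2         7.50         6.6813        13.3625
  3         7.50         6.3061        18.9182
  4         7.50         5.9519        23.8077
  5         7.50         5.6177        28.0884
  6         7.50         5.3022        31.8132
  7         7.50         5.0044        35.0310
  8         7.50         4.7234        37.7871
  9     1,007.50       598.8753     5,389.8777
  Σ                    645.5411     5,585.7646
P = 645.5411; Macaulay duration = 5,585.7646 / 645.5411 = 8.65284 years.
Modified duration = D_Mac / (1 + y) = 8.65284 / 1.0595 = 8.16691 years.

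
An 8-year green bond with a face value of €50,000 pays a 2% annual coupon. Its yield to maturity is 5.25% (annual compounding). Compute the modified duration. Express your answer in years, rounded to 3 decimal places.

Periodic yield y = 0.0525. First find Macaulay duration:
  t   CF        PV=CF/(1+0.0525)^t    t·PV
  1     1,000.00       950.1188       950.1188
  2     1,000.00       902.7257     1,805.4513
  3     1,000.00       857.6966     2,573.0898
  4     1,000.00       814.9136     3,259.6545
  5     1,000.00       774.2647     3,871.3237
  6     1,000.00       735.6435     4,413.8607
  7     1,000.00       698.9486     4,892.6405
  8    51,000.00    33,868.2955   270,946.3638
  Σ                 39,602.6070   292,712.5031
P = 39,602.6070; Macaulay duration = 292,712.5031 / 39,602.6070 = 7.39124 years.
Modified duration = D_Mac / (1 + y) = 7.39124 / 1.0525 = 7.02256 years.

7.023 years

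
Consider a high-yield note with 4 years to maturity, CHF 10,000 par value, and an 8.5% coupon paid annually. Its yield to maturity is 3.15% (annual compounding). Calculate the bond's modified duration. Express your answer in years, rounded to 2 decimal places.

Periodic yield y = 0.0315. First find Macaulay duration:
  t   CF        PV=CF/(1+0.0315)^t    t·PV
  1       850.00       824.0427       824.0427
  2       850.00       798.8780     1,597.7560
  3       850.00       774.4818     2,323.4455
  4    10,850.00     9,584.1325    38,336.5300
  Σ                 11,981.5350    43,081.7741
P = 11,981.5350; Macaulay duration = 43,081.7741 / 11,981.5350 = 3.59568 years.
Modified duration = D_Mac / (1 + y) = 3.59568 / 1.0315 = 3.48588 years.

3.49 years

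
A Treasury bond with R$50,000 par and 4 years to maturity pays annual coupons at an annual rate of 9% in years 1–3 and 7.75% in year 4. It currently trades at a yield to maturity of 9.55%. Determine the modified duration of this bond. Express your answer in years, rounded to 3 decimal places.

Periodic yield y = 0.0955. First find Macaulay duration:
  t   CF        PV=CF/(1+0.0955)^t    t·PV
  1     4,500.00     4,107.7134     4,107.7134
  2     4,500.00     3,749.6243     7,499.2485
  3     4,500.00     3,422.7515    10,268.2545
  4    53,875.00    37,405.6973   149,622.7894
  Σ                 48,685.7865   171,498.0057
P = 48,685.7865; Macaulay duration = 171,498.0057 / 48,685.7865 = 3.52255 years.
Modified duration = D_Mac / (1 + y) = 3.52255 / 1.0955 = 3.21547 years.

3.215 years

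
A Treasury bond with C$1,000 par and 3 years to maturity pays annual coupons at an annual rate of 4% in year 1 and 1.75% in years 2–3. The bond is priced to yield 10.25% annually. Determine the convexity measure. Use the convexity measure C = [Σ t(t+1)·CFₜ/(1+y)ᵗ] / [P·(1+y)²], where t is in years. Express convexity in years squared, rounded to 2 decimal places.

With y = 0.1025:
  t   CF        PV=CF/(1+0.1025)^t    t·PV        t(t+1)·PV
  1        40.00        36.2812        36.2812          72.5624
  2        17.50        14.3973        28.7946          86.3838
  3     1,017.50       759.2742     2,277.8225       9,111.2900
  Σ                    809.9526     2,342.8983       9,270.2361
P = 809.9526.
Convexity = Σ t(t+1)·PV / [P·(1+y)²] = 9,270.2361 / (809.9526 × 1.215506) = 9.41616.

9.42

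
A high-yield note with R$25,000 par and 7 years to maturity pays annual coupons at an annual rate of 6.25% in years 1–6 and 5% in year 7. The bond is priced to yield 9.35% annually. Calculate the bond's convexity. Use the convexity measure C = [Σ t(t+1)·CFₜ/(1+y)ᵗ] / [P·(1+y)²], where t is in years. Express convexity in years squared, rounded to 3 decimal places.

35.942

With y = 0.0935:
  t   CF        PV=CF/(1+0.0935)^t    t·PV        t(t+1)·PV
  1     1,562.50     1,428.8980     1,428.8980       2,857.7961
  2     1,562.50     1,306.7197     2,613.4395       7,840.3184
  3     1,562.50     1,194.9883     3,584.9650      14,339.8600
  4     1,562.50     1,092.8105     4,371.2422      21,856.2109
  5     1,562.50       999.3695     4,996.8475      29,981.0849
  6     1,562.50       913.9181     5,483.5089      38,384.5623
  7    26,250.00    14,040.9921    98,286.9450     786,295.5596
  Σ                 20,977.6964   120,765.8460     901,555.3921
P = 20,977.6964.
Convexity = Σ t(t+1)·PV / [P·(1+y)²] = 901,555.3921 / (20,977.6964 × 1.195742) = 35.94157.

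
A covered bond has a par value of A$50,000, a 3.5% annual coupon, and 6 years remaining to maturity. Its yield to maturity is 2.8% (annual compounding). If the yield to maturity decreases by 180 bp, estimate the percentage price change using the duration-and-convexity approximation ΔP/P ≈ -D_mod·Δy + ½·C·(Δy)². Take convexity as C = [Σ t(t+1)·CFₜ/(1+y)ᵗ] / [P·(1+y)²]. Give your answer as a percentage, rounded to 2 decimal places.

+10.25%

With y = 0.028:
  t   CF        PV=CF/(1+0.028)^t    t·PV        t(t+1)·PV
  1     1,750.00     1,702.3346     1,702.3346       3,404.6693
  2     1,750.00     1,655.9675     3,311.9351       9,935.8052
  3     1,750.00     1,610.8634     4,832.5901      19,330.3604
  4     1,750.00     1,566.9877     6,267.9508      31,339.7542
  5     1,750.00     1,524.3071     7,621.5356      45,729.2133
  6    51,750.00    43,848.1895   263,089.1371   1,841,623.9599
  Σ                 51,908.6499   286,825.4833   1,951,363.7622
P = 51,908.6499; D_Mac = 5.52558 yrs; D_mod = 5.37508 yrs; C = 35.57233.
Duration effect: -5.37508 × (-0.018) = +0.096751
Convexity effect: 0.5 × 35.57233 × (-0.018)² = +0.0057627
ΔP/P ≈ +0.096751 + 0.0057627 = +0.102514 = +10.2514%.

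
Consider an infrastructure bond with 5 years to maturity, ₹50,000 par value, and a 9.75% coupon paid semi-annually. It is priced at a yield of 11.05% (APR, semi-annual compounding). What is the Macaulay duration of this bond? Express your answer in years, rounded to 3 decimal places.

Periodic yield y = 0.05525. Discount each cash flow and weight by its period:
  t   CF        PV=CF/(1+0.05525)^t    t·PV
  1     2,437.50     2,309.8792     2,309.8792
  2     2,437.50     2,188.9402     4,377.8805
  3     2,437.50     2,074.3333     6,222.9999
  4     2,437.50     1,965.7269     7,862.9076
  5     2,437.50     1,862.8068     9,314.0341
  6     2,437.50     1,765.2754    10,591.6522
  7     2,437.50     1,672.8504    11,709.9526
  8     2,437.50     1,585.2645    12,682.1161
  9     2,437.50     1,502.2644    13,520.3796
  10   52,437.50    30,625.8654   306,258.6543
  Σ                 47,553.2065   384,850.4561
Price P = Σ PV = 47,553.2065.
Macaulay duration = Σ(t·PV) / P = 384,850.4561 / 47,553.2065 = 8.09305 half-year periods.
In years: 8.09305 / 2 = 4.04652 years.

4.047 years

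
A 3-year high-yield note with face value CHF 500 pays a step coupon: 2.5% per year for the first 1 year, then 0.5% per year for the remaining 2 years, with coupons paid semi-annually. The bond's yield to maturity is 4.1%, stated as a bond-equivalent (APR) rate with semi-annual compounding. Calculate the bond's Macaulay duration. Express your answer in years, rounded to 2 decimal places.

Periodic yield y = 0.0205. Discount each cash flow and weight by its period:
  t   CF        PV=CF/(1+0.0205)^t    t·PV
  1         6.25         6.1244         6.1244
  2         6.25         6.0014        12.0028
  3         1.25         1.1762         3.5285
  4         1.25         1.1525         4.6102
  5         1.25         1.1294         5.6470
  6       501.25       443.7888     2,662.7328
  Σ                    459.3728     2,694.6457
Price P = Σ PV = 459.3728.
Macaulay duration = Σ(t·PV) / P = 2,694.6457 / 459.3728 = 5.86592 half-year periods.
In years: 5.86592 / 2 = 2.93296 years.

2.93 years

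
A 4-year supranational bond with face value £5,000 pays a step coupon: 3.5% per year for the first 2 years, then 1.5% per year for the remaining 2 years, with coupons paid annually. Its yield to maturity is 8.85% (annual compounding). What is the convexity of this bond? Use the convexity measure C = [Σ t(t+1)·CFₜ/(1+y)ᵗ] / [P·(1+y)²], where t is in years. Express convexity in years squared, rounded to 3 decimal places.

With y = 0.0885:
  t   CF        PV=CF/(1+0.0885)^t    t·PV        t(t+1)·PV
  1       175.00       160.7717       160.7717         321.5434
  2       175.00       147.7002       295.4005         886.2014
  3        75.00        58.1535       174.4605         697.8422
  4     5,075.00     3,615.1166    14,460.4665      72,302.3326
  Σ                  3,981.7421    15,091.0992      74,207.9196
P = 3,981.7421.
Convexity = Σ t(t+1)·PV / [P·(1+y)²] = 74,207.9196 / (3,981.7421 × 1.184832) = 15.72969.

15.730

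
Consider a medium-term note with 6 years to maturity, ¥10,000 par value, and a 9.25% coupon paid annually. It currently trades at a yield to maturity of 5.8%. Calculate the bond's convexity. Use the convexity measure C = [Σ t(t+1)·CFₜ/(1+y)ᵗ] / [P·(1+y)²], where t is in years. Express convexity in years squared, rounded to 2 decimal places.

28.92

With y = 0.058:
  t   CF        PV=CF/(1+0.058)^t    t·PV        t(t+1)·PV
  1       925.00       874.2911       874.2911       1,748.5822
  2       925.00       826.3621     1,652.7242       4,958.1727
  3       925.00       781.0606     2,343.1818       9,372.7272
  4       925.00       738.2425     2,952.9701      14,764.8506
  5       925.00       697.7718     3,488.8588      20,933.1531
  6    10,925.00     7,789.4616    46,736.7695     327,157.3863
  Σ                 11,707.1897    58,048.7956     378,934.8720
P = 11,707.1897.
Convexity = Σ t(t+1)·PV / [P·(1+y)²] = 378,934.8720 / (11,707.1897 × 1.119364) = 28.91616.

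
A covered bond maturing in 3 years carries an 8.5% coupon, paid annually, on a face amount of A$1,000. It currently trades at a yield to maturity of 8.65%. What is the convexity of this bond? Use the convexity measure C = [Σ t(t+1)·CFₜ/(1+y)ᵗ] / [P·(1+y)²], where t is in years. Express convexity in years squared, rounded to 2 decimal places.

9.13

With y = 0.0865:
  t   CF        PV=CF/(1+0.0865)^t    t·PV        t(t+1)·PV
  1        85.00        78.2329        78.2329         156.4657
  2        85.00        72.0045       144.0089         432.0268
  3     1,085.00       845.9419     2,537.8258      10,151.3030
  Σ                    996.1792     2,760.0676      10,739.7956
P = 996.1792.
Convexity = Σ t(t+1)·PV / [P·(1+y)²] = 10,739.7956 / (996.1792 × 1.180482) = 9.13270.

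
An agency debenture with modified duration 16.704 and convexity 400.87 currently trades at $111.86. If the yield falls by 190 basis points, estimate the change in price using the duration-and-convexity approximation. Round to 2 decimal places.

+$43.60

Duration effect: -D_mod·Δy = -16.704 × (-0.019) = +0.317376
Convexity effect: ½·C·(Δy)² = 0.5 × 400.87 × (-0.019)² = +0.072357035
ΔP/P ≈ +0.317376 + 0.072357035 = +0.389733035
ΔP ≈ 111.86 × (+0.389733035) = +43.5955372951.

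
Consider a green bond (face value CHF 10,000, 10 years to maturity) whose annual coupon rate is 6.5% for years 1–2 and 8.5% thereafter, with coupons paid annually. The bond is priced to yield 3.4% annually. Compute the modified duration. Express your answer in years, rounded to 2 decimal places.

Periodic yield y = 0.034. First find Macaulay duration:
  t   CF        PV=CF/(1+0.034)^t    t·PV
  1       650.00       628.6267       628.6267
  2       650.00       607.9562     1,215.9124
  3       850.00       768.8778     2,306.6333
  4       850.00       743.5955     2,974.3821
  5       850.00       719.1446     3,595.7231
  6       850.00       695.4977     4,172.9862
  7       850.00       672.6283     4,708.3983
  8       850.00       650.5110     5,204.0877
  9       850.00       629.1208     5,662.0876
  10   10,850.00     7,766.4822    77,664.8219
  Σ                 13,882.4408   108,133.6592
P = 13,882.4408; Macaulay duration = 108,133.6592 / 13,882.4408 = 7.78924 years.
Modified duration = D_Mac / (1 + y) = 7.78924 / 1.034 = 7.53311 years.

7.53 years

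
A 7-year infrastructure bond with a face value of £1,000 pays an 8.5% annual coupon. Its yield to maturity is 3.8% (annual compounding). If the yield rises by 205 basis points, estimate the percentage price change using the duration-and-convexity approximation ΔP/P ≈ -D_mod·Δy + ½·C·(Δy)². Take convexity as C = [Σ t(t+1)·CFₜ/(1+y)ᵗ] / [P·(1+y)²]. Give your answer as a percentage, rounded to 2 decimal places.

With y = 0.038:
  t   CF        PV=CF/(1+0.038)^t    t·PV        t(t+1)·PV
  1        85.00        81.8882        81.8882         163.7765
  2        85.00        78.8904       157.7808         473.3425
  3        85.00        76.0023       228.0070         912.0279
  4        85.00        73.2200       292.8799       1,464.3993
  5        85.00        70.5395       352.6973       2,116.1839
  6        85.00        67.9571       407.7426       2,854.1980
  7     1,085.00       835.6959     5,849.8712      46,798.9696
  Σ                  1,284.1934     7,370.8670      54,782.8976
P = 1,284.1934; D_Mac = 5.73969 yrs; D_mod = 5.52956 yrs; C = 39.59313.
Duration effect: -5.52956 × (+0.0205) = -0.113356
Convexity effect: 0.5 × 39.59313 × (0.0205)² = +0.0083195
ΔP/P ≈ -0.113356 + 0.0083195 = -0.105037 = -10.5037%.

-10.50%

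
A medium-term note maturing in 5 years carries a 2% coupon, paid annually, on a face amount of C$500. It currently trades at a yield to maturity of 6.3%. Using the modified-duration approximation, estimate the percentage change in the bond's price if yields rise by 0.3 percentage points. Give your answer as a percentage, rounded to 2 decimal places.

Periodic yield y = 0.063. Modified duration first:
  t   CF        PV=CF/(1+0.063)^t    t·PV
  1        10.00         9.4073         9.4073
  2        10.00         8.8498        17.6996
  3        10.00         8.3253        24.9759
  4        10.00         7.8319        31.3276
  5       510.00       375.7542     1,878.7710
  Σ                    410.1685     1,962.1815
P = 410.1685; D_Mac = 4.78384 yrs; D_mod = 4.78384/(1+0.063) = 4.50032 yrs.
ΔP/P ≈ -D_mod · Δy = -4.50032 × (+0.003) = -0.013501 = -1.3501%.

-1.35%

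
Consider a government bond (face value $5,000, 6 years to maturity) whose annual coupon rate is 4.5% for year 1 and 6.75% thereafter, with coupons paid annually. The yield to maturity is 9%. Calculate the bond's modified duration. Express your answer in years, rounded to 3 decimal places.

Periodic yield y = 0.09. First find Macaulay duration:
  t   CF        PV=CF/(1+0.09)^t    t·PV
  1       225.00       206.4220       206.4220
  2       337.50       284.0670       568.1340
  3       337.50       260.6119       781.8358
  4       337.50       239.0935       956.3740
  5       337.50       219.3518     1,096.7592
  6     5,337.50     3,182.5769    19,095.4611
  Σ                  4,392.1231    22,704.9862
P = 4,392.1231; Macaulay duration = 22,704.9862 / 4,392.1231 = 5.16948 years.
Modified duration = D_Mac / (1 + y) = 5.16948 / 1.09 = 4.74264 years.

4.743 years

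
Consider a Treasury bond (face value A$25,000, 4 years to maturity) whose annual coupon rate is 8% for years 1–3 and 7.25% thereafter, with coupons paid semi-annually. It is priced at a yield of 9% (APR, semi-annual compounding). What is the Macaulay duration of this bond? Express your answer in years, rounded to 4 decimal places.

3.4897 years

Periodic yield y = 0.045. Discount each cash flow and weight by its period:
  t   CF        PV=CF/(1+0.045)^t    t·PV
  1     1,000.00       956.9378       956.9378
  2     1,000.00       915.7300     1,831.4599
  3     1,000.00       876.2966     2,628.8898
  4     1,000.00       838.5613     3,354.2454
  5     1,000.00       802.4510     4,012.2552
  6     1,000.00       767.8957     4,607.3744
  7       906.25       665.9383     4,661.5680
  8    25,906.25    18,216.8897   145,735.1176
  Σ                 24,040.7005   167,787.8481
Price P = Σ PV = 24,040.7005.
Macaulay duration = Σ(t·PV) / P = 167,787.8481 / 24,040.7005 = 6.97932 half-year periods.
In years: 6.97932 / 2 = 3.48966 years.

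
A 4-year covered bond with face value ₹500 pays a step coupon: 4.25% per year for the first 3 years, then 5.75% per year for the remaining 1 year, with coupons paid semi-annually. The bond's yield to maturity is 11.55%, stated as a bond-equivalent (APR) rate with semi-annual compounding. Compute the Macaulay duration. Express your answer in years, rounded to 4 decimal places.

Periodic yield y = 0.05775. Discount each cash flow and weight by its period:
  t   CF        PV=CF/(1+0.05775)^t    t·PV
  1       10.625        10.0449        10.0449
  2       10.625         9.4965        18.9930
  3       10.625         8.9780        26.9340
  4       10.625         8.4878        33.9513
  5       10.625         8.0244        40.1221
  6       10.625         7.5863        45.5179
  7       14.375         9.7035        67.9242
  8      514.375       328.2582     2,626.0656
  Σ                    390.5796     2,869.5530
Price P = Σ PV = 390.5796.
Macaulay duration = Σ(t·PV) / P = 2,869.5530 / 390.5796 = 7.34691 half-year periods.
In years: 7.34691 / 2 = 3.67345 years.

3.6735 years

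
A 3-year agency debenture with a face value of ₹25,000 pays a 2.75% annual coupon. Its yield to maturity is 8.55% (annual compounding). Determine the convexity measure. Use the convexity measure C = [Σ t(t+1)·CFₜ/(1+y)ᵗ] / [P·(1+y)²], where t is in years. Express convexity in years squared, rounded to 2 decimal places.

With y = 0.0855:
  t   CF        PV=CF/(1+0.0855)^t    t·PV        t(t+1)·PV
  1       687.50       633.3487       633.3487       1,266.6974
  2       687.50       583.4626     1,166.9253       3,500.7758
  3    25,687.50    20,083.1742    60,249.5227     240,998.0907
  Σ                 21,299.9855    62,049.7966     245,765.5639
P = 21,299.9855.
Convexity = Σ t(t+1)·PV / [P·(1+y)²] = 245,765.5639 / (21,299.9855 × 1.178310) = 9.79224.

9.79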